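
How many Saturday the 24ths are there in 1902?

Check the 24th of each month of 1902: Jan 24: Fri, Feb 24: Mon, Mar 24: Mon, Apr 24: Thu, May 24: Sat, Jun 24: Tue, Jul 24: Thu, Aug 24: Sun, Sep 24: Wed, Oct 24: Fri, Nov 24: Mon, Dec 24: Wed.
Saturday occurs in May — 1 month.

1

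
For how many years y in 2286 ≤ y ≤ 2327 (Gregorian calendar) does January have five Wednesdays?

18

January has 31 days; it has five Wednesdays when Wednesday falls among the first (month-length − 28) days — i.e. when January 1 is one of Wednesday/Tuesday/Monday.
January 1 by year: 2286:Fri 2287:Sat 2288:Sun 2289:Tue✓ 2290:Wed✓ 2291:Thu 2292:Fri 2293:Sun 2294:Mon✓ 2295:Tue✓ 2296:Wed✓ 2297:Fri 2298:Sat 2299:Sun 2300:Mon✓ …(12 more)… 2313:Wed✓ 2314:Thu 2315:Fri 2316:Sat 2317:Mon✓ 2318:Tue✓ 2319:Wed✓ 2320:Thu 2321:Sat 2322:Sun 2323:Mon✓ 2324:Tue✓ 2325:Thu 2326:Fri 2327:Sat
Years with five Wednesdays: 2289, 2290, 2294, 2295, 2296, 2300, 2301, 2302, 2306, 2307, 2308, 2312, 2313, 2317, 2318, 2319, 2323, 2324 → 18.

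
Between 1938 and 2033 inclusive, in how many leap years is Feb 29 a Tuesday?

Leap years in 1938–2033: 24 of them.
Feb 29 weekday advances by 5 (mod 7) from one leap year to the next four years later (or differs when a century non-leap intervenes).
Leap-day weekdays: 1940:Thu 1944:Tue✓ 1948:Sun 1952:Fri 1956:Wed 1960:Mon 1964:Sat 1968:Thu 1972:Tue✓ 1976:Sun 1980:Fri 1984:Wed 1988:Mon 1992:Sat 1996:Thu 2000:Tue✓ 2004:Sun 2008:Fri 2012:Wed 2016:Mon 2020:Sat 2024:Thu 2028:Tue✓ 2032:Sun
Tuesday: 1944, 1972, 2000, 2028 → 4.

4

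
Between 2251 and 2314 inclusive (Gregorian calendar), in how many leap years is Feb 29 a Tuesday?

Leap years in 2251–2314: 15 of them.
Feb 29 weekday advances by 5 (mod 7) from one leap year to the next four years later (or differs when a century non-leap intervenes).
Leap-day weekdays: 2252:Sun 2256:Fri 2260:Wed 2264:Mon 2268:Sat 2272:Thu 2276:Tue✓ 2280:Sun 2284:Fri 2288:Wed 2292:Mon 2296:Sat 2304:Mon 2308:Sat 2312:Thu
Tuesday: 2276 → 1.

1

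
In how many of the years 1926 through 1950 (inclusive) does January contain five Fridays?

January has 31 days; it has five Fridays when Friday falls among the first (month-length − 28) days — i.e. when January 1 is one of Friday/Thursday/Wednesday.
January 1 by year: 1926:Fri✓ 1927:Sat 1928:Sun 1929:Tue 1930:Wed✓ 1931:Thu✓ 1932:Fri✓ 1933:Sun 1934:Mon 1935:Tue 1936:Wed✓ 1937:Fri✓ 1938:Sat 1939:Sun 1940:Mon 1941:Wed✓ 1942:Thu✓ 1943:Fri✓ 1944:Sat 1945:Mon 1946:Tue 1947:Wed✓ 1948:Thu✓ 1949:Sat 1950:Sun
Years with five Fridays: 1926, 1930, 1931, 1932, 1936, 1937, 1941, 1942, 1943, 1947, 1948 → 11.

11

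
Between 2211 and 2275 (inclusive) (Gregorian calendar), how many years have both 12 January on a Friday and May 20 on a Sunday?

6

Check each year's weekday for 12 January and May 20:
  2211: Sat/Mon  2212: Sun/Wed  2213: Tue/Thu  2214: Wed/Fri  2215: Thu/Sat  2216: Fri/Mon  2217: Sun/Tue  2218: Mon/Wed  2219: Tue/Thu  2220: Wed/Sat  2221: Fri/Sun ✓  2222: Sat/Mon  2223: Sun/Tue  2224: Mon/Thu  …(37 more)…  2262: Sun/Tue  2263: Mon/Wed  2264: Tue/Fri  2265: Thu/Sat  2266: Fri/Sun ✓  2267: Sat/Mon  2268: Sun/Wed  2269: Tue/Thu  2270: Wed/Fri  2271: Thu/Sat  2272: Fri/Mon  2273: Sun/Tue  2274: Mon/Wed  2275: Tue/Thu
Both conditions hold in: 2221, 2227, 2238, 2249, 2255, 2266 — 6.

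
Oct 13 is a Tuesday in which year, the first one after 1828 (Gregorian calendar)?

1829

From one year to the next, a fixed date's weekday advances by 1, or by 2 when a Feb 29 lies between the two dates.
1828: October 13 is Monday.
1829: Tuesday (+1)
Oct 13 falls on a Tuesday in 1829.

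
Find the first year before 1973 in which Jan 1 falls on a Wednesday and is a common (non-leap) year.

1969

Jan 1 advances by 2 weekdays after a leap year and by 1 after a common year.
1973: Jan 1 is Monday.
1972: Saturday (leap)
1971: Friday
1970: Thursday
1969: Wednesday
1969 begins on a Wednesday and is a common year.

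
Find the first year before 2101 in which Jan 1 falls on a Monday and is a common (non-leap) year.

2091

Jan 1 advances by 2 weekdays after a leap year and by 1 after a common year.
2101: Jan 1 is Saturday.
2100: Friday
2099: Thursday
2098: Wednesday
2097: Tuesday
2096: Sunday (leap)
2095: Saturday
2094: Friday
2093: Thursday
2092: Tuesday (leap)
2091: Monday
2091 begins on a Monday and is a common year.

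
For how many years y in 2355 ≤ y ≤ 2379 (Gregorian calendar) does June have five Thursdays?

June has 30 days; it has five Thursdays when Thursday falls among the first (month-length − 28) days — i.e. when June 1 is one of Thursday/Wednesday.
June 1 by year: 2355:Wed✓ 2356:Fri 2357:Sat 2358:Sun 2359:Mon 2360:Wed✓ 2361:Thu✓ 2362:Fri 2363:Sat 2364:Mon 2365:Tue 2366:Wed✓ 2367:Thu✓ 2368:Sat 2369:Sun 2370:Mon 2371:Tue 2372:Thu✓ 2373:Fri 2374:Sat 2375:Sun 2376:Tue 2377:Wed✓ 2378:Thu✓ 2379:Fri
Years with five Thursdays: 2355, 2360, 2361, 2366, 2367, 2372, 2377, 2378 → 8.

8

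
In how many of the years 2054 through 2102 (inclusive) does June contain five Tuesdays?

15

June has 30 days; it has five Tuesdays when Tuesday falls among the first (month-length − 28) days — i.e. when June 1 is one of Tuesday/Monday.
June 1 by year: 2054:Mon✓ 2055:Tue✓ 2056:Thu 2057:Fri 2058:Sat 2059:Sun 2060:Tue✓ 2061:Wed 2062:Thu 2063:Fri 2064:Sun 2065:Mon✓ 2066:Tue✓ 2067:Wed 2068:Fri …(19 more)… 2088:Tue✓ 2089:Wed 2090:Thu 2091:Fri 2092:Sun 2093:Mon✓ 2094:Tue✓ 2095:Wed 2096:Fri 2097:Sat 2098:Sun 2099:Mon✓ 2100:Tue✓ 2101:Wed 2102:Thu
Years with five Tuesdays: 2054, 2055, 2060, 2065, 2066, 2071, 2076, 2077, 2082, 2083, 2088, 2093, 2094, 2099, 2100 → 15.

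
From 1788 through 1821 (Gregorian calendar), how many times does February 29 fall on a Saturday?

Leap years in 1788–1821: 8 of them.
Feb 29 weekday advances by 5 (mod 7) from one leap year to the next four years later (or differs when a century non-leap intervenes).
Leap-day weekdays: 1788:Fri 1792:Wed 1796:Mon 1804:Wed 1808:Mon 1812:Sat✓ 1816:Thu 1820:Tue
Saturday: 1812 → 1.

1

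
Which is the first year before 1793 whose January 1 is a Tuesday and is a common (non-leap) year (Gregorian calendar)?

1782

Jan 1 advances by 2 weekdays after a leap year and by 1 after a common year.
1793: Jan 1 is Tuesday.
1792: Sunday (leap)
1791: Saturday
1790: Friday
1789: Thursday
1788: Tuesday (leap)
1787: Monday
1786: Sunday
1785: Saturday
1784: Thursday (leap)
1783: Wednesday
1782: Tuesday
1782 begins on a Tuesday and is a common year.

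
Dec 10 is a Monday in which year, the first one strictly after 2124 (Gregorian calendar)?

2125

From one year to the next, a fixed date's weekday advances by 1, or by 2 when a Feb 29 lies between the two dates.
2124: December 10 is Sunday.
2125: Monday (+1)
Dec 10 falls on a Monday in 2125.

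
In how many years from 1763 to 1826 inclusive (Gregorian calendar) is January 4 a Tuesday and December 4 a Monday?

2

Check each year's weekday for January 4 and December 4:
  1763: Tue/Sun  1764: Wed/Tue  1765: Fri/Wed  1766: Sat/Thu  1767: Sun/Fri  1768: Mon/Sun  1769: Wed/Mon  1770: Thu/Tue  1771: Fri/Wed  1772: Sat/Fri  1773: Mon/Sat  1774: Tue/Sun  1775: Wed/Mon  1776: Thu/Wed  …(36 more)…  1813: Mon/Sat  1814: Tue/Sun  1815: Wed/Mon  1816: Thu/Wed  1817: Sat/Thu  1818: Sun/Fri  1819: Mon/Sat  1820: Tue/Mon ✓  1821: Thu/Tue  1822: Fri/Wed  1823: Sat/Thu  1824: Sun/Sat  1825: Tue/Sun  1826: Wed/Mon
Both conditions hold in: 1780, 1820 — 2.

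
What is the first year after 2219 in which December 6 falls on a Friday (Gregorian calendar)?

From one year to the next, a fixed date's weekday advances by 1, or by 2 when a Feb 29 lies between the two dates.
2219: December 6 is Monday.
2220: Wednesday (+2)
2221: Thursday (+1)
2222: Friday (+1)
December 6 falls on a Friday in 2222.

2222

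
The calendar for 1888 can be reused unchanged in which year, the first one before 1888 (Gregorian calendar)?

1860

Two years share a calendar iff Jan 1 falls on the same weekday and both are leap or both are common. 1888: Jan 1 is Sunday, leap year.
1887: Jan 1 Saturday, common
1886: Jan 1 Friday, common
1885: Jan 1 Thursday, common
1884: Jan 1 Tuesday, leap
1883: Jan 1 Monday, common
1882: Jan 1 Sunday, common
1881: Jan 1 Saturday, common
1880: Jan 1 Thursday, leap
1879: Jan 1 Wednesday, common
1878: Jan 1 Tuesday, common
1877: Jan 1 Monday, common
1876: Jan 1 Saturday, leap
1875: Jan 1 Friday, common
1874: Jan 1 Thursday, common
1873: Jan 1 Wednesday, common
1872: Jan 1 Monday, leap
1871: Jan 1 Sunday, common
1870: Jan 1 Saturday, common
1869: Jan 1 Friday, common
1868: Jan 1 Wednesday, leap
1867: Jan 1 Tuesday, common
1866: Jan 1 Monday, common
1865: Jan 1 Sunday, common
1864: Jan 1 Friday, leap
1863: Jan 1 Thursday, common
1862: Jan 1 Wednesday, common
1861: Jan 1 Tuesday, common
1860: Jan 1 Sunday, leap
1860 matches on both conditions.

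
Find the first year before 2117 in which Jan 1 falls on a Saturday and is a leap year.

Jan 1 advances by 2 weekdays after a leap year and by 1 after a common year.
2117: Jan 1 is Friday.
2116: Wednesday (leap)
2115: Tuesday
2114: Monday
2113: Sunday
2112: Friday (leap)
2111: Thursday
2110: Wednesday
2109: Tuesday
2108: Sunday (leap)
2107: Saturday
2106: Friday
2105: Thursday
2104: Tuesday (leap)
2103: Monday
2102: Sunday
2101: Saturday
2100: Friday
2099: Thursday
2098: Wednesday
2097: Tuesday
2096: Sunday (leap)
2095: Saturday
2094: Friday
2093: Thursday
2092: Tuesday (leap)
2091: Monday
2090: Sunday
2089: Saturday
2088: Thursday (leap)
2087: Wednesday
2086: Tuesday
2085: Monday
2084: Saturday (leap)
2084 begins on a Saturday and is a leap year.

2084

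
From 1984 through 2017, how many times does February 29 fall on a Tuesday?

Leap years in 1984–2017: 9 of them.
Feb 29 weekday advances by 5 (mod 7) from one leap year to the next four years later (or differs when a century non-leap intervenes).
Leap-day weekdays: 1984:Wed 1988:Mon 1992:Sat 1996:Thu 2000:Tue✓ 2004:Sun 2008:Fri 2012:Wed 2016:Mon
Tuesday: 2000 → 1.

1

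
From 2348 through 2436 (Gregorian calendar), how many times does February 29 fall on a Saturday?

Leap years in 2348–2436: 23 of them.
Feb 29 weekday advances by 5 (mod 7) from one leap year to the next four years later (or differs when a century non-leap intervenes).
Leap-day weekdays: 2348:Sun 2352:Fri 2356:Wed 2360:Mon 2364:Sat✓ 2368:Thu 2372:Tue 2376:Sun 2380:Fri 2384:Wed 2388:Mon 2392:Sat✓ 2396:Thu 2400:Tue 2404:Sun 2408:Fri 2412:Wed 2416:Mon 2420:Sat✓ 2424:Thu 2428:Tue 2432:Sun 2436:Fri
Saturday: 2364, 2392, 2420 → 3.

3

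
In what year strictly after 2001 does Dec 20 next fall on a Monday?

2004

From one year to the next, a fixed date's weekday advances by 1, or by 2 when a Feb 29 lies between the two dates.
2001: December 20 is Thursday.
2002: Friday (+1)
2003: Saturday (+1)
2004: Monday (+2)
Dec 20 falls on a Monday in 2004.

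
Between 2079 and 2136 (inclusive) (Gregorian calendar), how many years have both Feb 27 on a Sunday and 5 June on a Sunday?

Check each year's weekday for Feb 27 and 5 June:
  2079: Mon/Mon  2080: Tue/Wed  2081: Thu/Thu  2082: Fri/Fri  2083: Sat/Sat  2084: Sun/Mon  2085: Tue/Tue  2086: Wed/Wed  2087: Thu/Thu  2088: Fri/Sat  2089: Sun/Sun ✓  2090: Mon/Mon  2091: Tue/Tue  2092: Wed/Thu  …(30 more)…  2123: Sat/Sat  2124: Sun/Mon  2125: Tue/Tue  2126: Wed/Wed  2127: Thu/Thu  2128: Fri/Sat  2129: Sun/Sun ✓  2130: Mon/Mon  2131: Tue/Tue  2132: Wed/Thu  2133: Fri/Fri  2134: Sat/Sat  2135: Sun/Sun ✓  2136: Mon/Tue
Both conditions hold in: 2089, 2095, 2101, 2107, 2118, 2129, 2135 — 7.

7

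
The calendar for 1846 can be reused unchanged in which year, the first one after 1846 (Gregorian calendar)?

Two years share a calendar iff Jan 1 falls on the same weekday and both are leap or both are common. 1846: Jan 1 is Thursday, common year.
1847: Jan 1 Friday, common
1848: Jan 1 Saturday, leap
1849: Jan 1 Monday, common
1850: Jan 1 Tuesday, common
1851: Jan 1 Wednesday, common
1852: Jan 1 Thursday, leap
1853: Jan 1 Saturday, common
1854: Jan 1 Sunday, common
1855: Jan 1 Monday, common
1856: Jan 1 Tuesday, leap
1857: Jan 1 Thursday, common
1857 matches on both conditions.

1857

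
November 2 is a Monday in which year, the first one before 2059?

From one year to the next, a fixed date's weekday advances by 1, or by 2 when a Feb 29 lies between the two dates.
2059: November 2 is Sunday.
2058: Saturday (−1)
2057: Friday (−1)
2056: Thursday (−1)
2055: Tuesday (−2)
2054: Monday (−1)
November 2 falls on a Monday in 2054.

2054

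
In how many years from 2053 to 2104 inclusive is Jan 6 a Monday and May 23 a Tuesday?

Check each year's weekday for Jan 6 and May 23:
  2053: Mon/Fri  2054: Tue/Sat  2055: Wed/Sun  2056: Thu/Tue  2057: Sat/Wed  2058: Sun/Thu  2059: Mon/Fri  2060: Tue/Sun  2061: Thu/Mon  2062: Fri/Tue  2063: Sat/Wed  2064: Sun/Fri  2065: Tue/Sat  2066: Wed/Sun  …(24 more)…  2091: Sat/Wed  2092: Sun/Fri  2093: Tue/Sat  2094: Wed/Sun  2095: Thu/Mon  2096: Fri/Wed  2097: Sun/Thu  2098: Mon/Fri  2099: Tue/Sat  2100: Wed/Sun  2101: Thu/Mon  2102: Fri/Tue  2103: Sat/Wed  2104: Sun/Fri
Both conditions hold in: no year — 0.

0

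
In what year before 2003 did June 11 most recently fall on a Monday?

2001

From one year to the next, a fixed date's weekday advances by 1, or by 2 when a Feb 29 lies between the two dates.
2003: June 11 is Wednesday.
2002: Tuesday (−1)
2001: Monday (−1)
June 11 falls on a Monday in 2001.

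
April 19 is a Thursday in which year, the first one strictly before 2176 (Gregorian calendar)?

2170

From one year to the next, a fixed date's weekday advances by 1, or by 2 when a Feb 29 lies between the two dates.
2176: April 19 is Friday.
2175: Wednesday (−2)
2174: Tuesday (−1)
2173: Monday (−1)
2172: Sunday (−1)
2171: Friday (−2)
2170: Thursday (−1)
April 19 falls on a Thursday in 2170.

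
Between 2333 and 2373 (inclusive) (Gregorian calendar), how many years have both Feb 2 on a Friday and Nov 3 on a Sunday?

Check each year's weekday for Feb 2 and Nov 3:
  2333: Thu/Fri  2334: Fri/Sat  2335: Sat/Sun  2336: Sun/Tue  2337: Tue/Wed  2338: Wed/Thu  2339: Thu/Fri  2340: Fri/Sun ✓  2341: Sun/Mon  2342: Mon/Tue  2343: Tue/Wed  2344: Wed/Fri  2345: Fri/Sat  2346: Sat/Sun  …(13 more)…  2360: Tue/Thu  2361: Thu/Fri  2362: Fri/Sat  2363: Sat/Sun  2364: Sun/Tue  2365: Tue/Wed  2366: Wed/Thu  2367: Thu/Fri  2368: Fri/Sun ✓  2369: Sun/Mon  2370: Mon/Tue  2371: Tue/Wed  2372: Wed/Fri  2373: Fri/Sat
Both conditions hold in: 2340, 2368 — 2.

2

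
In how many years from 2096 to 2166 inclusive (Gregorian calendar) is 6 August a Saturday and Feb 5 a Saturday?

Check each year's weekday for 6 August and Feb 5:
  2096: Mon/Sun  2097: Tue/Tue  2098: Wed/Wed  2099: Thu/Thu  2100: Fri/Fri  2101: Sat/Sat ✓  2102: Sun/Sun  2103: Mon/Mon  2104: Wed/Tue  2105: Thu/Thu  2106: Fri/Fri  2107: Sat/Sat ✓  2108: Mon/Sun  2109: Tue/Tue  …(43 more)…  2153: Mon/Mon  2154: Tue/Tue  2155: Wed/Wed  2156: Fri/Thu  2157: Sat/Sat ✓  2158: Sun/Sun  2159: Mon/Mon  2160: Wed/Tue  2161: Thu/Thu  2162: Fri/Fri  2163: Sat/Sat ✓  2164: Mon/Sun  2165: Tue/Tue  2166: Wed/Wed
Both conditions hold in: 2101, 2107, 2118, 2129, 2135, 2146, 2157, 2163 — 8.

8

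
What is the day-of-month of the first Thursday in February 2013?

7

February 1, 2013 is a Friday, so the first Thursday is the 7th.
The first Thursday is 7 + 0 = 7.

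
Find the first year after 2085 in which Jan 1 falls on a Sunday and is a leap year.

2096

Jan 1 advances by 2 weekdays after a leap year and by 1 after a common year.
2085: Jan 1 is Monday.
2086: Tuesday
2087: Wednesday
2088: Thursday (leap)
2089: Saturday
2090: Sunday
2091: Monday
2092: Tuesday (leap)
2093: Thursday
2094: Friday
2095: Saturday
2096: Sunday (leap)
2096 begins on a Sunday and is a leap year.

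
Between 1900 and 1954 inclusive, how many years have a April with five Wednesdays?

April has 30 days; it has five Wednesdays when Wednesday falls among the first (month-length − 28) days — i.e. when April 1 is one of Wednesday/Tuesday.
April 1 by year: 1900:Sun 1901:Mon 1902:Tue✓ 1903:Wed✓ 1904:Fri 1905:Sat 1906:Sun 1907:Mon 1908:Wed✓ 1909:Thu 1910:Fri 1911:Sat 1912:Mon 1913:Tue✓ 1914:Wed✓ …(25 more)… 1940:Mon 1941:Tue✓ 1942:Wed✓ 1943:Thu 1944:Sat 1945:Sun 1946:Mon 1947:Tue✓ 1948:Thu 1949:Fri 1950:Sat 1951:Sun 1952:Tue✓ 1953:Wed✓ 1954:Thu
Years with five Wednesdays: 1902, 1903, 1908, 1913, 1914, 1919, 1924, 1925, 1930, 1931, 1936, 1941, 1942, 1947, 1952, 1953 → 16.

16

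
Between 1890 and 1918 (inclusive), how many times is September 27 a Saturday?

Track September 27's weekday year by year (advancing +1, or +2 across a Feb 29):
  1890: Sat ✓  1891: Sun (+1)  1892: Tue (+2)  1893: Wed (+1)  1894: Thu (+1)
  1895: Fri (+1)  1896: Sun (+2)  1897: Mon (+1)  1898: Tue (+1)  1899: Wed (+1)
  1900: Thu (+1)  1901: Fri (+1)  1902: Sat (+1) ✓  1903: Sun (+1)  1904: Tue (+2)
  1905: Wed (+1)  1906: Thu (+1)  1907: Fri (+1)  1908: Sun (+2)  1909: Mon (+1)
  1910: Tue (+1)  1911: Wed (+1)  1912: Fri (+2)  1913: Sat (+1) ✓  1914: Sun (+1)
  1915: Mon (+1)  1916: Wed (+2)  1917: Thu (+1)  1918: Fri (+1)
Saturday years: 1890, 1902, 1913 — 3 in total.

3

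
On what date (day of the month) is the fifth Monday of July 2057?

30

July 1, 2057 is a Sunday, so the first Monday is the 2nd.
The fifth Monday is 2 + 28 = 30.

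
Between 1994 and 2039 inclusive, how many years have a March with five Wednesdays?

21

March has 31 days; it has five Wednesdays when Wednesday falls among the first (month-length − 28) days — i.e. when March 1 is one of Wednesday/Tuesday/Monday.
March 1 by year: 1994:Tue✓ 1995:Wed✓ 1996:Fri 1997:Sat 1998:Sun 1999:Mon✓ 2000:Wed✓ 2001:Thu 2002:Fri 2003:Sat 2004:Mon✓ 2005:Tue✓ 2006:Wed✓ 2007:Thu 2008:Sat …(16 more)… 2025:Sat 2026:Sun 2027:Mon✓ 2028:Wed✓ 2029:Thu 2030:Fri 2031:Sat 2032:Mon✓ 2033:Tue✓ 2034:Wed✓ 2035:Thu 2036:Sat 2037:Sun 2038:Mon✓ 2039:Tue✓
Years with five Wednesdays: 1994, 1995, 1999, 2000, 2004, 2005, 2006, 2010, 2011, 2016, 2017, 2021, 2022, 2023, 2027, 2028, 2032, 2033, 2034, 2038, 2039 → 21.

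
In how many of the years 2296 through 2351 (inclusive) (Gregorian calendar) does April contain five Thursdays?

16

April has 30 days; it has five Thursdays when Thursday falls among the first (month-length − 28) days — i.e. when April 1 is one of Thursday/Wednesday.
April 1 by year: 2296:Wed✓ 2297:Thu✓ 2298:Fri 2299:Sat 2300:Sun 2301:Mon 2302:Tue 2303:Wed✓ 2304:Fri 2305:Sat 2306:Sun 2307:Mon 2308:Wed✓ 2309:Thu✓ 2310:Fri …(26 more)… 2337:Thu✓ 2338:Fri 2339:Sat 2340:Mon 2341:Tue 2342:Wed✓ 2343:Thu✓ 2344:Sat 2345:Sun 2346:Mon 2347:Tue 2348:Thu✓ 2349:Fri 2350:Sat 2351:Sun
Years with five Thursdays: 2296, 2297, 2303, 2308, 2309, 2314, 2315, 2320, 2325, 2326, 2331, 2336, 2337, 2342, 2343, 2348 → 16.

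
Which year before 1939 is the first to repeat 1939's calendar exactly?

1933

Two years share a calendar iff Jan 1 falls on the same weekday and both are leap or both are common. 1939: Jan 1 is Sunday, common year.
1938: Jan 1 Saturday, common
1937: Jan 1 Friday, common
1936: Jan 1 Wednesday, leap
1935: Jan 1 Tuesday, common
1934: Jan 1 Monday, common
1933: Jan 1 Sunday, common
1933 matches on both conditions.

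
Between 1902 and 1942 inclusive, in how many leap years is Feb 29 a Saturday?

Leap years in 1902–1942: 10 of them.
Feb 29 weekday advances by 5 (mod 7) from one leap year to the next four years later (or differs when a century non-leap intervenes).
Leap-day weekdays: 1904:Mon 1908:Sat✓ 1912:Thu 1916:Tue 1920:Sun 1924:Fri 1928:Wed 1932:Mon 1936:Sat✓ 1940:Thu
Saturday: 1908, 1936 → 2.

2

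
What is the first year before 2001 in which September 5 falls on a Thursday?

From one year to the next, a fixed date's weekday advances by 1, or by 2 when a Feb 29 lies between the two dates.
2001: September 5 is Wednesday.
2000: Tuesday (−1)
1999: Sunday (−2)
1998: Saturday (−1)
1997: Friday (−1)
1996: Thursday (−1)
September 5 falls on a Thursday in 1996.

1996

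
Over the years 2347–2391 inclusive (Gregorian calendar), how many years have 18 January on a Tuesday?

6

Track 18 January's weekday year by year (advancing +1, or +2 across a Feb 29):
  2347: Sat  2348: Sun (+1)  2349: Tue (+2) ✓  2350: Wed (+1)  2351: Thu (+1)
  2352: Fri (+1)  2353: Sun (+2)  2354: Mon (+1)  2355: Tue (+1) ✓  2356: Wed (+1)
  2357: Fri (+2)  2358: Sat (+1)  2359: Sun (+1)  2360: Mon (+1)  … (17 more years) …
  2378: Wed (+1)  2379: Thu (+1)  2380: Fri (+1)  2381: Sun (+2)  2382: Mon (+1)
  2383: Tue (+1) ✓  2384: Wed (+1)  2385: Fri (+2)  2386: Sat (+1)  2387: Sun (+1)
  2388: Mon (+1)  2389: Wed (+2)  2390: Thu (+1)  2391: Fri (+1)
Tuesday years: 2349, 2355, 2366, 2372, 2377, 2383 — 6 in total.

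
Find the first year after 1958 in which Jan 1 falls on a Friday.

Jan 1 advances by 2 weekdays after a leap year and by 1 after a common year.
1958: Jan 1 is Wednesday.
1959: Thursday
1960: Friday (leap)
1960 begins on a Friday

1960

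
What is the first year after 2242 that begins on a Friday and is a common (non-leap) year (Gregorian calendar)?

Jan 1 advances by 2 weekdays after a leap year and by 1 after a common year.
2242: Jan 1 is Saturday.
2243: Sunday
2244: Monday (leap)
2245: Wednesday
2246: Thursday
2247: Friday
2247 begins on a Friday and is a common year.

2247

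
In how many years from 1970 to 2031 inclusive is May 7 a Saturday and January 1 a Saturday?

6

Check each year's weekday for May 7 and January 1:
  1970: Thu/Thu  1971: Fri/Fri  1972: Sun/Sat  1973: Mon/Mon  1974: Tue/Tue  1975: Wed/Wed  1976: Fri/Thu  1977: Sat/Sat ✓  1978: Sun/Sun  1979: Mon/Mon  1980: Wed/Tue  1981: Thu/Thu  1982: Fri/Fri  1983: Sat/Sat ✓  …(34 more)…  2018: Mon/Mon  2019: Tue/Tue  2020: Thu/Wed  2021: Fri/Fri  2022: Sat/Sat ✓  2023: Sun/Sun  2024: Tue/Mon  2025: Wed/Wed  2026: Thu/Thu  2027: Fri/Fri  2028: Sun/Sat  2029: Mon/Mon  2030: Tue/Tue  2031: Wed/Wed
Both conditions hold in: 1977, 1983, 1994, 2005, 2011, 2022 — 6.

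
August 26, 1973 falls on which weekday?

January 1, 1973 is a Monday.
August 26 is day 238 of the year, i.e. 237 days after Jan 1.
237 mod 7 = 6, so advance 6 weekdays from Monday: Sunday.

Sunday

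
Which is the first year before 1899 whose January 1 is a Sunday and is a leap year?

Jan 1 advances by 2 weekdays after a leap year and by 1 after a common year.
1899: Jan 1 is Sunday.
1898: Saturday
1897: Friday
1896: Wednesday (leap)
1895: Tuesday
1894: Monday
1893: Sunday
1892: Friday (leap)
1891: Thursday
1890: Wednesday
1889: Tuesday
1888: Sunday (leap)
1888 begins on a Sunday and is a leap year.

1888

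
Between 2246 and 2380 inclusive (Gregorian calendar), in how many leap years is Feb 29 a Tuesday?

Leap years in 2246–2380: 33 of them.
Feb 29 weekday advances by 5 (mod 7) from one leap year to the next four years later (or differs when a century non-leap intervenes).
Leap-day weekdays: 2248:Tue✓ 2252:Sun 2256:Fri 2260:Wed 2264:Mon 2268:Sat 2272:Thu 2276:Tue✓ 2280:Sun 2284:Fri 2288:Wed 2292:Mon 2296:Sat …(7 more)… 2332:Mon 2336:Sat 2340:Thu 2344:Tue✓ 2348:Sun 2352:Fri 2356:Wed 2360:Mon 2364:Sat 2368:Thu 2372:Tue✓ 2376:Sun 2380:Fri
Tuesday: 2248, 2276, 2316, 2344, 2372 → 5.

5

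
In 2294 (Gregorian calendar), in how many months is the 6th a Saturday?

Check the 6th of each month of 2294: Jan 6: Sat, Feb 6: Tue, Mar 6: Tue, Apr 6: Fri, May 6: Sun, Jun 6: Wed, Jul 6: Fri, Aug 6: Mon, Sep 6: Thu, Oct 6: Sat, Nov 6: Tue, Dec 6: Thu.
Saturday occurs in January, October — 2 months.

2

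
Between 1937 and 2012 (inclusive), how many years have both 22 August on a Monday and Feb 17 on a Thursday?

Check each year's weekday for 22 August and Feb 17:
  1937: Sun/Wed  1938: Mon/Thu ✓  1939: Tue/Fri  1940: Thu/Sat  1941: Fri/Mon  1942: Sat/Tue  1943: Sun/Wed  1944: Tue/Thu  1945: Wed/Sat  1946: Thu/Sun  1947: Fri/Mon  1948: Sun/Tue  1949: Mon/Thu ✓  1950: Tue/Fri  …(48 more)…  1999: Sun/Wed  2000: Tue/Thu  2001: Wed/Sat  2002: Thu/Sun  2003: Fri/Mon  2004: Sun/Tue  2005: Mon/Thu ✓  2006: Tue/Fri  2007: Wed/Sat  2008: Fri/Sun  2009: Sat/Tue  2010: Sun/Wed  2011: Mon/Thu ✓  2012: Wed/Fri
Both conditions hold in: 1938, 1949, 1955, 1966, 1977, 1983, 1994, 2005, 2011 — 9.

9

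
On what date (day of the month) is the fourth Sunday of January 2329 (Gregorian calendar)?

January 1, 2329 is a Tuesday, so the first Sunday is the 6th.
The fourth Sunday is 6 + 21 = 27.

27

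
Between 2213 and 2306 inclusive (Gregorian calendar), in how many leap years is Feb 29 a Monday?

Leap years in 2213–2306: 22 of them.
Feb 29 weekday advances by 5 (mod 7) from one leap year to the next four years later (or differs when a century non-leap intervenes).
Leap-day weekdays: 2216:Thu 2220:Tue 2224:Sun 2228:Fri 2232:Wed 2236:Mon✓ 2240:Sat 2244:Thu 2248:Tue 2252:Sun 2256:Fri 2260:Wed 2264:Mon✓ 2268:Sat 2272:Thu 2276:Tue 2280:Sun 2284:Fri 2288:Wed 2292:Mon✓ 2296:Sat 2304:Mon✓
Monday: 2236, 2264, 2292, 2304 → 4.

4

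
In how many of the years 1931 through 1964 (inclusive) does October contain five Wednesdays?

14

October has 31 days; it has five Wednesdays when Wednesday falls among the first (month-length − 28) days — i.e. when October 1 is one of Wednesday/Tuesday/Monday.
October 1 by year: 1931:Thu 1932:Sat 1933:Sun 1934:Mon✓ 1935:Tue✓ 1936:Thu 1937:Fri 1938:Sat 1939:Sun 1940:Tue✓ 1941:Wed✓ 1942:Thu 1943:Fri 1944:Sun 1945:Mon✓ …(4 more)… 1950:Sun 1951:Mon✓ 1952:Wed✓ 1953:Thu 1954:Fri 1955:Sat 1956:Mon✓ 1957:Tue✓ 1958:Wed✓ 1959:Thu 1960:Sat 1961:Sun 1962:Mon✓ 1963:Tue✓ 1964:Thu
Years with five Wednesdays: 1934, 1935, 1940, 1941, 1945, 1946, 1947, 1951, 1952, 1956, 1957, 1958, 1962, 1963 → 14.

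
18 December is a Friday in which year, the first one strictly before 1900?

1896

From one year to the next, a fixed date's weekday advances by 1, or by 2 when a Feb 29 lies between the two dates.
1900: December 18 is Tuesday.
1899: Monday (−1)
1898: Sunday (−1)
1897: Saturday (−1)
1896: Friday (−1)
18 December falls on a Friday in 1896.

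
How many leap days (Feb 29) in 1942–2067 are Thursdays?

Leap years in 1942–2067: 31 of them.
Feb 29 weekday advances by 5 (mod 7) from one leap year to the next four years later (or differs when a century non-leap intervenes).
Leap-day weekdays: 1944:Tue 1948:Sun 1952:Fri 1956:Wed 1960:Mon 1964:Sat 1968:Thu✓ 1972:Tue 1976:Sun 1980:Fri 1984:Wed 1988:Mon 1992:Sat …(5 more)… 2016:Mon 2020:Sat 2024:Thu✓ 2028:Tue 2032:Sun 2036:Fri 2040:Wed 2044:Mon 2048:Sat 2052:Thu✓ 2056:Tue 2060:Sun 2064:Fri
Thursday: 1968, 1996, 2024, 2052 → 4.

4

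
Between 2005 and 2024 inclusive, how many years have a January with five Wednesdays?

8

January has 31 days; it has five Wednesdays when Wednesday falls among the first (month-length − 28) days — i.e. when January 1 is one of Wednesday/Tuesday/Monday.
January 1 by year: 2005:Sat 2006:Sun 2007:Mon✓ 2008:Tue✓ 2009:Thu 2010:Fri 2011:Sat 2012:Sun 2013:Tue✓ 2014:Wed✓ 2015:Thu 2016:Fri 2017:Sun 2018:Mon✓ 2019:Tue✓ 2020:Wed✓ 2021:Fri 2022:Sat 2023:Sun 2024:Mon✓
Years with five Wednesdays: 2007, 2008, 2013, 2014, 2018, 2019, 2020, 2024 → 8.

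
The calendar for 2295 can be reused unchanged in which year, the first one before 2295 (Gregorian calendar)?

2289

Two years share a calendar iff Jan 1 falls on the same weekday and both are leap or both are common. 2295: Jan 1 is Tuesday, common year.
2294: Jan 1 Monday, common
2293: Jan 1 Sunday, common
2292: Jan 1 Friday, leap
2291: Jan 1 Thursday, common
2290: Jan 1 Wednesday, common
2289: Jan 1 Tuesday, common
2289 matches on both conditions.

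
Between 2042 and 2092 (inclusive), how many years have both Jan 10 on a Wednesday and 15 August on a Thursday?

2

Check each year's weekday for Jan 10 and 15 August:
  2042: Fri/Fri  2043: Sat/Sat  2044: Sun/Mon  2045: Tue/Tue  2046: Wed/Wed  2047: Thu/Thu  2048: Fri/Sat  2049: Sun/Sun  2050: Mon/Mon  2051: Tue/Tue  2052: Wed/Thu ✓  2053: Fri/Fri  2054: Sat/Sat  2055: Sun/Sun  …(23 more)…  2079: Tue/Tue  2080: Wed/Thu ✓  2081: Fri/Fri  2082: Sat/Sat  2083: Sun/Sun  2084: Mon/Tue  2085: Wed/Wed  2086: Thu/Thu  2087: Fri/Fri  2088: Sat/Sun  2089: Mon/Mon  2090: Tue/Tue  2091: Wed/Wed  2092: Thu/Fri
Both conditions hold in: 2052, 2080 — 2.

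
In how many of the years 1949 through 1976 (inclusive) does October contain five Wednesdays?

12

October has 31 days; it has five Wednesdays when Wednesday falls among the first (month-length − 28) days — i.e. when October 1 is one of Wednesday/Tuesday/Monday.
October 1 by year: 1949:Sat 1950:Sun 1951:Mon✓ 1952:Wed✓ 1953:Thu 1954:Fri 1955:Sat 1956:Mon✓ 1957:Tue✓ 1958:Wed✓ 1959:Thu 1960:Sat 1961:Sun 1962:Mon✓ 1963:Tue✓ 1964:Thu 1965:Fri 1966:Sat 1967:Sun 1968:Tue✓ 1969:Wed✓ 1970:Thu 1971:Fri 1972:Sun 1973:Mon✓ 1974:Tue✓ 1975:Wed✓ 1976:Fri
Years with five Wednesdays: 1951, 1952, 1956, 1957, 1958, 1962, 1963, 1968, 1969, 1973, 1974, 1975 → 12.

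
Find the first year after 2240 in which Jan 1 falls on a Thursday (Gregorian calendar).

2246

Jan 1 advances by 2 weekdays after a leap year and by 1 after a common year.
2240: Jan 1 is Wednesday (leap).
2241: Friday
2242: Saturday
2243: Sunday
2244: Monday (leap)
2245: Wednesday
2246: Thursday
2246 begins on a Thursday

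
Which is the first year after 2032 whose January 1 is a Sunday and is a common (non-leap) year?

2034

Jan 1 advances by 2 weekdays after a leap year and by 1 after a common year.
2032: Jan 1 is Thursday (leap).
2033: Saturday
2034: Sunday
2034 begins on a Sunday and is a common year.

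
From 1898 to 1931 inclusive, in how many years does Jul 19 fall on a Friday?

Track Jul 19's weekday year by year (advancing +1, or +2 across a Feb 29):
  1898: Tue  1899: Wed (+1)  1900: Thu (+1)  1901: Fri (+1) ✓  1902: Sat (+1)
  1903: Sun (+1)  1904: Tue (+2)  1905: Wed (+1)  1906: Thu (+1)  1907: Fri (+1) ✓
  1908: Sun (+2)  1909: Mon (+1)  1910: Tue (+1)  1911: Wed (+1)  … (6 more years) …
  1918: Fri (+1) ✓  1919: Sat (+1)  1920: Mon (+2)  1921: Tue (+1)  1922: Wed (+1)
  1923: Thu (+1)  1924: Sat (+2)  1925: Sun (+1)  1926: Mon (+1)  1927: Tue (+1)
  1928: Thu (+2)  1929: Fri (+1) ✓  1930: Sat (+1)  1931: Sun (+1)
Friday years: 1901, 1907, 1912, 1918, 1929 — 5 in total.

5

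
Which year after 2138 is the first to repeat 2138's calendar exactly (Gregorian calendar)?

2149

Two years share a calendar iff Jan 1 falls on the same weekday and both are leap or both are common. 2138: Jan 1 is Wednesday, common year.
2139: Jan 1 Thursday, common
2140: Jan 1 Friday, leap
2141: Jan 1 Sunday, common
2142: Jan 1 Monday, common
2143: Jan 1 Tuesday, common
2144: Jan 1 Wednesday, leap
2145: Jan 1 Friday, common
2146: Jan 1 Saturday, common
2147: Jan 1 Sunday, common
2148: Jan 1 Monday, leap
2149: Jan 1 Wednesday, common
2149 matches on both conditions.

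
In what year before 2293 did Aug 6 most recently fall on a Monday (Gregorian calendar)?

2288

From one year to the next, a fixed date's weekday advances by 1, or by 2 when a Feb 29 lies between the two dates.
2293: August 6 is Sunday.
2292: Saturday (−1)
2291: Thursday (−2)
2290: Wednesday (−1)
2289: Tuesday (−1)
2288: Monday (−1)
Aug 6 falls on a Monday in 2288.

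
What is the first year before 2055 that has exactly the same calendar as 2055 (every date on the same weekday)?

2049

Two years share a calendar iff Jan 1 falls on the same weekday and both are leap or both are common. 2055: Jan 1 is Friday, common year.
2054: Jan 1 Thursday, common
2053: Jan 1 Wednesday, common
2052: Jan 1 Monday, leap
2051: Jan 1 Sunday, common
2050: Jan 1 Saturday, common
2049: Jan 1 Friday, common
2049 matches on both conditions.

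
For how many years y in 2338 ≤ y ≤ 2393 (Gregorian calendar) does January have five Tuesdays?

January has 31 days; it has five Tuesdays when Tuesday falls among the first (month-length − 28) days — i.e. when January 1 is one of Tuesday/Monday/Sunday.
January 1 by year: 2338:Sat 2339:Sun✓ 2340:Mon✓ 2341:Wed 2342:Thu 2343:Fri 2344:Sat 2345:Mon✓ 2346:Tue✓ 2347:Wed 2348:Thu 2349:Sat 2350:Sun✓ 2351:Mon✓ 2352:Tue✓ …(26 more)… 2379:Mon✓ 2380:Tue✓ 2381:Thu 2382:Fri 2383:Sat 2384:Sun✓ 2385:Tue✓ 2386:Wed 2387:Thu 2388:Fri 2389:Sun✓ 2390:Mon✓ 2391:Tue✓ 2392:Wed 2393:Fri
Years with five Tuesdays: 2339, 2340, 2345, 2346, 2350, 2351, 2352, 2356, 2357, 2361, 2362, 2363, 2367, 2368, 2373, 2374, 2378, 2379, 2380, 2384, 2385, 2389, 2390, 2391 → 24.

24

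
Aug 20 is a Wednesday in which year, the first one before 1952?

From one year to the next, a fixed date's weekday advances by 1, or by 2 when a Feb 29 lies between the two dates.
1952: August 20 is Wednesday.
1951: Monday (−2)
1950: Sunday (−1)
1949: Saturday (−1)
1948: Friday (−1)
1947: Wednesday (−2)
Aug 20 falls on a Wednesday in 1947.

1947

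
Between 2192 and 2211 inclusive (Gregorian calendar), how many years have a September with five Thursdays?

4

September has 30 days; it has five Thursdays when Thursday falls among the first (month-length − 28) days — i.e. when September 1 is one of Thursday/Wednesday.
September 1 by year: 2192:Sat 2193:Sun 2194:Mon 2195:Tue 2196:Thu✓ 2197:Fri 2198:Sat 2199:Sun 2200:Mon 2201:Tue 2202:Wed✓ 2203:Thu✓ 2204:Sat 2205:Sun 2206:Mon 2207:Tue 2208:Thu✓ 2209:Fri 2210:Sat 2211:Sun
Years with five Thursdays: 2196, 2202, 2203, 2208 → 4.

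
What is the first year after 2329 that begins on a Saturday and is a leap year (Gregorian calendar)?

Jan 1 advances by 2 weekdays after a leap year and by 1 after a common year.
2329: Jan 1 is Tuesday.
2330: Wednesday
2331: Thursday
2332: Friday (leap)
2333: Sunday
2334: Monday
2335: Tuesday
2336: Wednesday (leap)
2337: Friday
2338: Saturday
2339: Sunday
2340: Monday (leap)
2341: Wednesday
2342: Thursday
2343: Friday
2344: Saturday (leap)
2344 begins on a Saturday and is a leap year.

2344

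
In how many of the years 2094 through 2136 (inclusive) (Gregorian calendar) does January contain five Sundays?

January has 31 days; it has five Sundays when Sunday falls among the first (month-length − 28) days — i.e. when January 1 is one of Sunday/Saturday/Friday.
January 1 by year: 2094:Fri✓ 2095:Sat✓ 2096:Sun✓ 2097:Tue 2098:Wed 2099:Thu 2100:Fri✓ 2101:Sat✓ 2102:Sun✓ 2103:Mon 2104:Tue 2105:Thu 2106:Fri✓ 2107:Sat✓ 2108:Sun✓ …(13 more)… 2122:Thu 2123:Fri✓ 2124:Sat✓ 2125:Mon 2126:Tue 2127:Wed 2128:Thu 2129:Sat✓ 2130:Sun✓ 2131:Mon 2132:Tue 2133:Thu 2134:Fri✓ 2135:Sat✓ 2136:Sun✓
Years with five Sundays: 2094, 2095, 2096, 2100, 2101, 2102, 2106, 2107, 2108, 2112, 2113, 2117, 2118, 2119, 2123, 2124, 2129, 2130, 2134, 2135, 2136 → 21.

21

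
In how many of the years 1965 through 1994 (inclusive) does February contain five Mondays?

February has 28 days (29 in leap years); it has five Mondays when Monday falls among the first (month-length − 28) days — i.e. when February 1 is Monday in a leap year (never in a common year).
February 1 by year: 1965:Mon 1966:Tue 1967:Wed 1968:Thu 1969:Sat 1970:Sun 1971:Mon 1972:Tue 1973:Thu 1974:Fri 1975:Sat 1976:Sun 1977:Tue 1978:Wed 1979:Thu 1980:Fri 1981:Sun 1982:Mon 1983:Tue 1984:Wed 1985:Fri 1986:Sat 1987:Sun 1988:Mon✓ 1989:Wed 1990:Thu 1991:Fri 1992:Sat 1993:Mon 1994:Tue
Years with five Mondays: 1988 → 1.

1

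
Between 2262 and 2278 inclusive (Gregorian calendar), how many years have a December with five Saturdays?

7

December has 31 days; it has five Saturdays when Saturday falls among the first (month-length − 28) days — i.e. when December 1 is one of Saturday/Friday/Thursday.
December 1 by year: 2262:Mon 2263:Tue 2264:Thu✓ 2265:Fri✓ 2266:Sat✓ 2267:Sun 2268:Tue 2269:Wed 2270:Thu✓ 2271:Fri✓ 2272:Sun 2273:Mon 2274:Tue 2275:Wed 2276:Fri✓ 2277:Sat✓ 2278:Sun
Years with five Saturdays: 2264, 2265, 2266, 2270, 2271, 2276, 2277 → 7.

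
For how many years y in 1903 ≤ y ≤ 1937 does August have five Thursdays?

August has 31 days; it has five Thursdays when Thursday falls among the first (month-length − 28) days — i.e. when August 1 is one of Thursday/Wednesday/Tuesday.
August 1 by year: 1903:Sat 1904:Mon 1905:Tue✓ 1906:Wed✓ 1907:Thu✓ 1908:Sat 1909:Sun 1910:Mon 1911:Tue✓ 1912:Thu✓ 1913:Fri 1914:Sat 1915:Sun 1916:Tue✓ 1917:Wed✓ …(5 more)… 1923:Wed✓ 1924:Fri 1925:Sat 1926:Sun 1927:Mon 1928:Wed✓ 1929:Thu✓ 1930:Fri 1931:Sat 1932:Mon 1933:Tue✓ 1934:Wed✓ 1935:Thu✓ 1936:Sat 1937:Sun
Years with five Thursdays: 1905, 1906, 1907, 1911, 1912, 1916, 1917, 1918, 1922, 1923, 1928, 1929, 1933, 1934, 1935 → 15.

15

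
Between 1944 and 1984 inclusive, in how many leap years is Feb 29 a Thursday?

1

Leap years in 1944–1984: 11 of them.
Feb 29 weekday advances by 5 (mod 7) from one leap year to the next four years later (or differs when a century non-leap intervenes).
Leap-day weekdays: 1944:Tue 1948:Sun 1952:Fri 1956:Wed 1960:Mon 1964:Sat 1968:Thu✓ 1972:Tue 1976:Sun 1980:Fri 1984:Wed
Thursday: 1968 → 1.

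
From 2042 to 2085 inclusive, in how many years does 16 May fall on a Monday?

6

Track 16 May's weekday year by year (advancing +1, or +2 across a Feb 29):
  2042: Fri  2043: Sat (+1)  2044: Mon (+2) ✓  2045: Tue (+1)  2046: Wed (+1)
  2047: Thu (+1)  2048: Sat (+2)  2049: Sun (+1)  2050: Mon (+1) ✓  2051: Tue (+1)
  2052: Thu (+2)  2053: Fri (+1)  2054: Sat (+1)  2055: Sun (+1)  … (16 more years) …
  2072: Mon (+2) ✓  2073: Tue (+1)  2074: Wed (+1)  2075: Thu (+1)  2076: Sat (+2)
  2077: Sun (+1)  2078: Mon (+1) ✓  2079: Tue (+1)  2080: Thu (+2)  2081: Fri (+1)
  2082: Sat (+1)  2083: Sun (+1)  2084: Tue (+2)  2085: Wed (+1)
Monday years: 2044, 2050, 2061, 2067, 2072, 2078 — 6 in total.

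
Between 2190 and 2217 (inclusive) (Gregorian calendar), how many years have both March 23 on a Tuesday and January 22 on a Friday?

Check each year's weekday for March 23 and January 22:
  2190: Tue/Fri ✓  2191: Wed/Sat  2192: Fri/Sun  2193: Sat/Tue  2194: Sun/Wed  2195: Mon/Thu  2196: Wed/Fri  2197: Thu/Sun  2198: Fri/Mon  2199: Sat/Tue  2200: Sun/Wed  2201: Mon/Thu  2202: Tue/Fri ✓  2203: Wed/Sat  2204: Fri/Sun  2205: Sat/Tue  2206: Sun/Wed  2207: Mon/Thu  2208: Wed/Fri  2209: Thu/Sun  2210: Fri/Mon  2211: Sat/Tue  2212: Mon/Wed  2213: Tue/Fri ✓  2214: Wed/Sat  2215: Thu/Sun  2216: Sat/Mon  2217: Sun/Wed
Both conditions hold in: 2190, 2202, 2213 — 3.

3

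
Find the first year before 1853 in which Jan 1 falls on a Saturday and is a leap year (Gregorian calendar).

Jan 1 advances by 2 weekdays after a leap year and by 1 after a common year.
1853: Jan 1 is Saturday.
1852: Thursday (leap)
1851: Wednesday
1850: Tuesday
1849: Monday
1848: Saturday (leap)
1848 begins on a Saturday and is a leap year.

1848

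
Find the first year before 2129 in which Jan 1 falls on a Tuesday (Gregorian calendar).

Jan 1 advances by 2 weekdays after a leap year and by 1 after a common year.
2129: Jan 1 is Saturday.
2128: Thursday (leap)
2127: Wednesday
2126: Tuesday
2126 begins on a Tuesday

2126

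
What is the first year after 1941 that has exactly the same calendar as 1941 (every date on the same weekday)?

1947

Two years share a calendar iff Jan 1 falls on the same weekday and both are leap or both are common. 1941: Jan 1 is Wednesday, common year.
1942: Jan 1 Thursday, common
1943: Jan 1 Friday, common
1944: Jan 1 Saturday, leap
1945: Jan 1 Monday, common
1946: Jan 1 Tuesday, common
1947: Jan 1 Wednesday, common
1947 matches on both conditions.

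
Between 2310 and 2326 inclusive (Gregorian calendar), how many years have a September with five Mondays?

5

September has 30 days; it has five Mondays when Monday falls among the first (month-length − 28) days — i.e. when September 1 is one of Monday/Sunday.
September 1 by year: 2310:Thu 2311:Fri 2312:Sun✓ 2313:Mon✓ 2314:Tue 2315:Wed 2316:Fri 2317:Sat 2318:Sun✓ 2319:Mon✓ 2320:Wed 2321:Thu 2322:Fri 2323:Sat 2324:Mon✓ 2325:Tue 2326:Wed
Years with five Mondays: 2312, 2313, 2318, 2319, 2324 → 5.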